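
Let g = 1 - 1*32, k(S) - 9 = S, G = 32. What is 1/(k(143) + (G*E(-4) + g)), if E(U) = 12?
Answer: 1/505 ≈ 0.0019802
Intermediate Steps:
k(S) = 9 + S
g = -31 (g = 1 - 32 = -31)
1/(k(143) + (G*E(-4) + g)) = 1/((9 + 143) + (32*12 - 31)) = 1/(152 + (384 - 31)) = 1/(152 + 353) = 1/505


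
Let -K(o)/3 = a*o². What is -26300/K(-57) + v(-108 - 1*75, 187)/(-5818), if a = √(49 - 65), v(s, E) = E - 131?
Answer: -28/2909 - 6575*I/9747 ≈ -0.0096253 - 0.67457*I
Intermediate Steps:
v(s, E) = -131 + E
a = 4*I (a = √(-16) = 4*I ≈ 4.0*I)
K(o) = -12*I*o² (K(o) = -3*4*I*o² = -12*I*o²)
-26300/K(-57) + v(-108 - 1*75, 187)/(-5818) = -26300*I/38988 + (-131 + 187)/(-5818) = -26300*I/38988 + 56*(-1/5818) = -26300*I/38988 - 28/2909 = -6575*I/9747 - 28/2909 = -28/2909 - 6575*I/9747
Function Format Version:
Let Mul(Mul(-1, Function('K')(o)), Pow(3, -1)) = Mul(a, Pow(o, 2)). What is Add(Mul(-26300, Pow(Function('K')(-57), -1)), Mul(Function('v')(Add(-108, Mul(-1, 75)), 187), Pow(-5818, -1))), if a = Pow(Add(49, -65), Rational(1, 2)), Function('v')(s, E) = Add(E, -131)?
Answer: Add(Rational(-28, 2909), Mul(Rational(-6575, 9747), I)) ≈ Add(-0.0096253, Mul(-0.67457, I))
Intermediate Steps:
Function('v')(s, E) = Add(-131, E)
a = Mul(4, I) (a = Pow(-16, Rational(1, 2)) = Mul(4, I) ≈ Mul(4.0000, I))
Function('K')(o) = Mul(-12, I, Pow(o, 2)) (Function('K')(o) = Mul(-3, Mul(Mul(4, I), Pow(o, 2))) = Mul(-3, Mul(4, I, Pow(o, 2))) = Mul(-12, I, Pow(o, 2)))
Add(Mul(-26300, Pow(Function('K')(-57), -1)), Mul(Function('v')(Add(-108, Mul(-1, 75)), 187), Pow(-5818, -1))) = Add(Mul(-26300, Pow(Mul(-12, I, Pow(-57, 2)), -1)), Mul(Add(-131, 187), Pow(-5818, -1))) = Add(Mul(-26300, Pow(Mul(-12, I, 3249), -1)), Mul(56, Rational(-1, 5818))) = Add(Mul(-26300, Pow(Mul(-38988, I), -1)), Rational(-28, 2909)) = Add(Mul(-26300, Mul(Rational(1, 38988), I)), Rational(-28, 2909)) = Add(Mul(Rational(-6575, 9747), I), Rational(-28, 2909)) = Add(Rational(-28, 2909), Mul(Rational(-6575, 9747), I))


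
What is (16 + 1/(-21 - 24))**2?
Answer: 516961/2025 ≈ 255.29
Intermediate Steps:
(16 + 1/(-21 - 24))**2 = (16 + 1/(-45))**2 = (16 - 1/45)**2 = (719/45)**2 = 516961/2025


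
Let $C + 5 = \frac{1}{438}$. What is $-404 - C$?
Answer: $- \frac{174763}{438} \approx -399.0$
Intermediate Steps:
$C = - \frac{2189}{438}$ ($C = -5 + \frac{1}{438} = - \frac{2189}{438} \approx -4.9977$)
$-404 - C = -404 - - \frac{2189}{438} = -404 + \frac{2189}{438} = - \frac{174763}{438}$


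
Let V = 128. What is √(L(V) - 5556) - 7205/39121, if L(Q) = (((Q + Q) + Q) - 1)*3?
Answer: -7205/39121 + I*√4407 ≈ -0.18417 + 66.385*I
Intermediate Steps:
L(Q) = -3 + 9*Q (L(Q) = ((2*Q + Q) - 1)*3 = (3*Q - 1)*3 = (-1 + 3*Q)*3 = -3 + 9*Q)
√(L(V) - 5556) - 7205/39121 = √((-3 + 9*128) - 5556) - 7205/39121 = √((-3 + 1152) - 5556) - 7205*1/39121 = √(1149 - 5556) - 7205/39121 = √(-4407) - 7205/39121 = I*√4407 - 7205/39121 = -7205/39121 + I*√4407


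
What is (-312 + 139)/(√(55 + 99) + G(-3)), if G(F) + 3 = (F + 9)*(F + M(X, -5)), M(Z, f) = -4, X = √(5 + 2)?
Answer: 7785/1871 + 173*√154/1871 ≈ 5.3083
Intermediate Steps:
X = √7 ≈ 2.6458
G(F) = -3 + (-4 + F)*(9 + F) (G(F) = -3 + (F + 9)*(F - 4) = -3 + (9 + F)*(-4 + F) = -3 + (-4 + F)*(9 + F))
(-312 + 139)/(√(55 + 99) + G(-3)) = (-312 + 139)/(√(55 + 99) + (-39 + (-3)² + 5*(-3))) = -173/(√154 + (-39 + 9 - 15)) = -173/(√154 - 45) = -173/(-45 + √154)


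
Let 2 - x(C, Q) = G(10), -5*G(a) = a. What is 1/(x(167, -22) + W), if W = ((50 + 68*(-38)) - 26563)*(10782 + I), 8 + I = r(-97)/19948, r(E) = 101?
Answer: -19948/6253522882949 ≈ -3.1899e-9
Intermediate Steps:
G(a) = -a/5
x(C, Q) = 4 (x(C, Q) = 2 - (-1)*10/5 = 2 - 1*(-2) = 2 + 2 = 4)
I = -159483/19948 (I = -8 + 101/19948 = -159483/19948 ≈ -7.9949)
W = -6253522962741/19948 (W = ((50 + 68*(-38)) - 26563)*(10782 - 159483/19948) = ((50 - 2584) - 26563)*(214919853/19948) = (-2534 - 26563)*(214919853/19948) = -29097*214919853/19948 = -6253522962741/19948 ≈ -3.1349e+8)
1/(x(167, -22) + W) = 1/(4 - 6253522962741/19948) = 1/(-6253522882949/19948) = -19948/6253522882949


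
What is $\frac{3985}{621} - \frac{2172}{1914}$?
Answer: $\frac{1046413}{198099} \approx 5.2823$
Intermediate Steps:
$\frac{3985}{621} - \frac{2172}{1914} = 3985 \cdot \frac{1}{621} - \frac{362}{319} = \frac{3985}{621} - \frac{362}{319} = \frac{1046413}{198099}$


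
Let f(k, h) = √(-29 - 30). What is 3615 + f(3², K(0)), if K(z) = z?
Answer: 3615 + I*√59 ≈ 3615.0 + 7.6811*I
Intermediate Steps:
f(k, h) = I*√59 (f(k, h) = √(-59) = I*√59)
3615 + f(3², K(0)) = 3615 + I*√59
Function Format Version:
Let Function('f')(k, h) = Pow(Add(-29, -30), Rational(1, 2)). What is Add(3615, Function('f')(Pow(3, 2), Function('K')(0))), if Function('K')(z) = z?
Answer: Add(3615, Mul(I, Pow(59, Rational(1, 2)))) ≈ Add(3615.0, Mul(7.6811, I))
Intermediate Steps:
Function('f')(k, h) = Mul(I, Pow(59, Rational(1, 2))) (Function('f')(k, h) = Pow(-59, Rational(1, 2)) = Mul(I, Pow(59, Rational(1, 2))))
Add(3615, Function('f')(Pow(3, 2), Function('K')(0))) = Add(3615, Mul(I, Pow(59, Rational(1, 2))))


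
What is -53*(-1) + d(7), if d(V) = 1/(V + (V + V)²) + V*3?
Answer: 15023/203 ≈ 74.005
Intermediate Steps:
d(V) = 1/(V + 4*V²) + 3*V (d(V) = 1/(V + (2*V)²) + 3*V = 1/(V + 4*V²) + 3*V)
-53*(-1) + d(7) = -53*(-1) + (1 + 3*7² + 12*7³)/(7*(1 + 4*7)) = 53 + (1 + 3*49 + 12*343)/(7*(1 + 28)) = 53 + (⅐)*(1 + 147 + 4116)/29 = 53 + (⅐)*(1/29)*4264 = 53 + 4264/203 = 15023/203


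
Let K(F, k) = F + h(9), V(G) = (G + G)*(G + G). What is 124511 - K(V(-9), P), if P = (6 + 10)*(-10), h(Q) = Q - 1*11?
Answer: 124189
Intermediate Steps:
h(Q) = -11 + Q (h(Q) = Q - 11 = -11 + Q)
P = -160 (P = 16*(-10) = -160)
V(G) = 4*G² (V(G) = (2*G)*(2*G) = 4*G²)
K(F, k) = -2 + F (K(F, k) = F + (-11 + 9) = F - 2 = -2 + F)
124511 - K(V(-9), P) = 124511 - (-2 + 4*(-9)²) = 124511 - (-2 + 4*81) = 124511 - (-2 + 324) = 124511 - 1*322 = 124511 - 322 = 124189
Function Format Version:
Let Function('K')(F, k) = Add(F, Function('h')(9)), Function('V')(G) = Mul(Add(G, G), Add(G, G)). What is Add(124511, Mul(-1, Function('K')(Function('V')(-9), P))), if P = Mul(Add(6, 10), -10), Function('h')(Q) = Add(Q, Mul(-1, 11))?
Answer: 124189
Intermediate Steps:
Function('h')(Q) = Add(-11, Q) (Function('h')(Q) = Add(Q, -11) = Add(-11, Q))
P = -160 (P = Mul(16, -10) = -160)
Function('V')(G) = Mul(4, Pow(G, 2)) (Function('V')(G) = Mul(Mul(2, G), Mul(2, G)) = Mul(4, Pow(G, 2)))
Function('K')(F, k) = Add(-2, F) (Function('K')(F, k) = Add(F, Add(-11, 9)) = Add(F, -2) = Add(-2, F))
Add(124511, Mul(-1, Function('K')(Function('V')(-9), P))) = Add(124511, Mul(-1, Add(-2, Mul(4, Pow(-9, 2))))) = Add(124511, Mul(-1, Add(-2, Mul(4, 81)))) = Add(124511, Mul(-1, Add(-2, 324))) = Add(124511, Mul(-1, 322)) = Add(124511, -322) = 124189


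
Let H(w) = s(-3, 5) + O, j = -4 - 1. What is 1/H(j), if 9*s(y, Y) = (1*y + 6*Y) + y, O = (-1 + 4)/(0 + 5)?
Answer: 15/49 ≈ 0.30612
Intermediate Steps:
j = -5
O = ⅗ (O = 3/5 = 3*(⅕) = ⅗ ≈ 0.60000)
s(y, Y) = 2*Y/3 + 2*y/9 (s(y, Y) = ((1*y + 6*Y) + y)/9 = ((y + 6*Y) + y)/9 = (2*y + 6*Y)/9 = 2*Y/3 + 2*y/9)
H(w) = 49/15 (H(w) = ((⅔)*5 + (2/9)*(-3)) + ⅗ = (10/3 - ⅔) + ⅗ = 8/3 + ⅗ = 49/15)
1/H(j) = 1/(49/15) = 15/49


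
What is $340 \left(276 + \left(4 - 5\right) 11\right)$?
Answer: $90100$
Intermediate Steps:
$340 \left(276 + \left(4 - 5\right) 11\right) = 340 \left(276 - 11\right) = 340 \cdot 265 = 90100$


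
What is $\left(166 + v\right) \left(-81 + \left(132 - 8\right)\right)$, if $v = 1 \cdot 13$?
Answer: $7697$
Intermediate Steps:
$v = 13$
$\left(166 + v\right) \left(-81 + \left(132 - 8\right)\right) = \left(166 + 13\right) \left(-81 + \left(132 - 8\right)\right) = 179 \left(-81 + 124\right) = 179 \cdot 43 = 7697$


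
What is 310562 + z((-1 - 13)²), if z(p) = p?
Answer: 310758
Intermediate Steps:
310562 + z((-1 - 13)²) = 310562 + (-1 - 13)² = 310562 + (-14)² = 310562 + 196 = 310758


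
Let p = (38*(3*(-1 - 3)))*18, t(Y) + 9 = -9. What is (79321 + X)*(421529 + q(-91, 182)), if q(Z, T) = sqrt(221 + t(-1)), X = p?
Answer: 29976191777 + 71113*sqrt(203) ≈ 2.9977e+10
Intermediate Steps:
t(Y) = -18 (t(Y) = -9 - 9 = -18)
p = -8208 (p = (38*(3*(-4)))*18 = (38*(-12))*18 = -456*18 = -8208)
X = -8208
q(Z, T) = sqrt(203) (q(Z, T) = sqrt(221 - 18) = sqrt(203))
(79321 + X)*(421529 + q(-91, 182)) = (79321 - 8208)*(421529 + sqrt(203)) = 71113*(421529 + sqrt(203)) = 29976191777 + 71113*sqrt(203)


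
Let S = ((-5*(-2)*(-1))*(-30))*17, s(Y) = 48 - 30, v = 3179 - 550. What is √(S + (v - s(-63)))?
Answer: √7711 ≈ 87.812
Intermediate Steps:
v = 2629
s(Y) = 18
S = 5100 (S = ((10*(-1))*(-30))*17 = -10*(-30)*17 = 300*17 = 5100)
√(S + (v - s(-63))) = √(5100 + (2629 - 1*18)) = √(5100 + (2629 - 18)) = √(5100 + 2611) = √7711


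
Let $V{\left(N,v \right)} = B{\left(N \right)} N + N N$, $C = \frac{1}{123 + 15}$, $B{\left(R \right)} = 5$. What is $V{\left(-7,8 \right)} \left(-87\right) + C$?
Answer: $- \frac{168083}{138} \approx -1218.0$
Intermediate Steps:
$C = \frac{1}{138} \approx 0.0072464$
$V{\left(N,v \right)} = N^{2} + 5 N$ ($V{\left(N,v \right)} = 5 N + N N = 5 N + N^{2} = N^{2} + 5 N$)
$V{\left(-7,8 \right)} \left(-87\right) + C = - 7 \left(5 - 7\right) \left(-87\right) + \frac{1}{138} = \left(-7\right) \left(-2\right) \left(-87\right) + \frac{1}{138} = 14 \left(-87\right) + \frac{1}{138} = -1218 + \frac{1}{138} = - \frac{168083}{138}$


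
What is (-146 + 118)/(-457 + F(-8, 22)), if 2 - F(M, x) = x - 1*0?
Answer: 28/477 ≈ 0.058700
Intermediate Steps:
F(M, x) = 2 - x (F(M, x) = 2 - (x - 1*0) = 2 - (x + 0) = 2 - x)
(-146 + 118)/(-457 + F(-8, 22)) = (-146 + 118)/(-457 + (2 - 1*22)) = -28/(-457 + (2 - 22)) = -28/(-457 - 20) = -28/(-477) = -28*(-1/477) = 28/477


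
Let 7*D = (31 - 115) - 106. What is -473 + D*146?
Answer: -31051/7 ≈ -4435.9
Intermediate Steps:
D = -190/7 (D = ((31 - 115) - 106)/7 = (-84 - 106)/7 = (⅐)*(-190) = -190/7 ≈ -27.143)
-473 + D*146 = -473 - 190/7*146 = -473 - 27740/7 = -31051/7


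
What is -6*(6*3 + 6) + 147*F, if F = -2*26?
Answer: -7788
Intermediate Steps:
F = -52
-6*(6*3 + 6) + 147*F = -6*(6*3 + 6) + 147*(-52) = -6*(18 + 6) - 7644 = -6*24 - 7644 = -144 - 7644 = -7788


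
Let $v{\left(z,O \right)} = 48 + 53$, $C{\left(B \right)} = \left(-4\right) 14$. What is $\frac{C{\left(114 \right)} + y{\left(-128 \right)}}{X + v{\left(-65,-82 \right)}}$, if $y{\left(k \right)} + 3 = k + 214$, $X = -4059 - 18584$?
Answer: $- \frac{9}{7514} \approx -0.0011978$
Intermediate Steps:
$C{\left(B \right)} = -56$
$v{\left(z,O \right)} = 101$
$X = -22643$
$y{\left(k \right)} = 211 + k$ ($y{\left(k \right)} = -3 + \left(k + 214\right) = -3 + \left(214 + k\right) = 211 + k$)
$\frac{C{\left(114 \right)} + y{\left(-128 \right)}}{X + v{\left(-65,-82 \right)}} = \frac{-56 + \left(211 - 128\right)}{-22643 + 101} = \frac{-56 + 83}{-22542} = 27 \left(- \frac{1}{22542}\right) = - \frac{9}{7514}$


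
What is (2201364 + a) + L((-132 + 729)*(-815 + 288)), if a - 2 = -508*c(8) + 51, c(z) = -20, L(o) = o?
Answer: 1896958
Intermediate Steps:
a = 10213 (a = 2 + (-508*(-20) + 51) = 2 + (10160 + 51) = 2 + 10211 = 10213)
(2201364 + a) + L((-132 + 729)*(-815 + 288)) = (2201364 + 10213) + (-132 + 729)*(-815 + 288) = 2211577 + 597*(-527) = 2211577 - 314619 = 1896958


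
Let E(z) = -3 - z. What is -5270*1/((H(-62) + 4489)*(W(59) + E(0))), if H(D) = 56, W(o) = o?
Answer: -527/25452 ≈ -0.020706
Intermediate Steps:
-5270*1/((H(-62) + 4489)*(W(59) + E(0))) = -5270*1/((56 + 4489)*(59 + (-3 - 1*0))) = -5270*1/(4545*(59 + (-3 + 0))) = -5270*1/(4545*(59 - 3)) = -5270/(4545*56) = -5270/254520 = -5270*1/254520 = -527/25452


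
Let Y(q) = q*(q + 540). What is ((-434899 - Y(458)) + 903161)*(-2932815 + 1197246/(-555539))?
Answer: -18212251791937518/555539 ≈ -3.2783e+10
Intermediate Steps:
Y(q) = q*(540 + q)
((-434899 - Y(458)) + 903161)*(-2932815 + 1197246/(-555539)) = ((-434899 - 458*(540 + 458)) + 903161)*(-2932815 + 1197246/(-555539)) = ((-434899 - 458*998) + 903161)*(-2932815 + 1197246*(-1/555539)) = ((-434899 - 1*457084) + 903161)*(-2932815 - 1197246/555539) = ((-434899 - 457084) + 903161)*(-1629294309531/555539) = (-891983 + 903161)*(-1629294309531/555539) = 11178*(-1629294309531/555539) = -18212251791937518/555539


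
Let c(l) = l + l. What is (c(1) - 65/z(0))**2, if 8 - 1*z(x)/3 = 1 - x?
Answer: 529/441 ≈ 1.1995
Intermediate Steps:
z(x) = 21 + 3*x (z(x) = 24 - 3*(1 - x) = 24 + (-3 + 3*x) = 21 + 3*x)
c(l) = 2*l
(c(1) - 65/z(0))**2 = (2*1 - 65/(21 + 3*0))**2 = (2 - 65/(21 + 0))**2 = (2 - 65/21)**2 = (-23/21)**2 = 529/441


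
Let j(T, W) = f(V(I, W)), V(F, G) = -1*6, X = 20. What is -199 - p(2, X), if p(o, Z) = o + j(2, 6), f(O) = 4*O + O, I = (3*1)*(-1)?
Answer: -171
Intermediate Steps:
I = -3 (I = 3*(-1) = -3)
V(F, G) = -6
f(O) = 5*O
j(T, W) = -30 (j(T, W) = 5*(-6) = -30)
p(o, Z) = -30 + o (p(o, Z) = o - 30 = -30 + o)
-199 - p(2, X) = -199 - (-30 + 2) = -199 - 1*(-28) = -199 + 28 = -171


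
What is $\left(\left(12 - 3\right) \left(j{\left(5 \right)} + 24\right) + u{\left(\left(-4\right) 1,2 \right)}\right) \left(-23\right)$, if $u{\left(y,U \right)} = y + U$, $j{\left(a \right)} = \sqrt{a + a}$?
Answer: $-4922 - 207 \sqrt{10} \approx -5576.6$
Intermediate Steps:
$j{\left(a \right)} = \sqrt{2} \sqrt{a}$ ($j{\left(a \right)} = \sqrt{2 a} = \sqrt{2} \sqrt{a}$)
$u{\left(y,U \right)} = U + y$
$\left(\left(12 - 3\right) \left(j{\left(5 \right)} + 24\right) + u{\left(\left(-4\right) 1,2 \right)}\right) \left(-23\right) = \left(\left(12 - 3\right) \left(\sqrt{2} \sqrt{5} + 24\right) + \left(2 - 4\right)\right) \left(-23\right) = \left(9 \left(\sqrt{10} + 24\right) + \left(2 - 4\right)\right) \left(-23\right) = \left(9 \left(24 + \sqrt{10}\right) - 2\right) \left(-23\right) = \left(\left(216 + 9 \sqrt{10}\right) - 2\right) \left(-23\right) = \left(214 + 9 \sqrt{10}\right) \left(-23\right) = -4922 - 207 \sqrt{10}$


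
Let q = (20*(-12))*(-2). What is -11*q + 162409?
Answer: 157129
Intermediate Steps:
q = 480 (q = -240*(-2) = 480)
-11*q + 162409 = -11*480 + 162409 = -5280 + 162409 = 157129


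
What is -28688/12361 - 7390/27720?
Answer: -88657915/34264692 ≈ -2.5874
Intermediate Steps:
-28688/12361 - 7390/27720 = -28688*1/12361 - 7390*1/27720 = -28688/12361 - 739/2772 = -88657915/34264692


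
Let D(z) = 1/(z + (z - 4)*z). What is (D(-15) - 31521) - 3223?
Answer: -9380879/270 ≈ -34744.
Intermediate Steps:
D(z) = 1/(z + z*(-4 + z)) (D(z) = 1/(z + (-4 + z)*z) = 1/(z + z*(-4 + z)))
(D(-15) - 31521) - 3223 = (1/((-15)*(-3 - 15)) - 31521) - 3223 = (-1/15/(-18) - 31521) - 3223 = (-1/15*(-1/18) - 31521) - 3223 = (1/270 - 31521) - 3223 = -8510669/270 - 3223 = -9380879/270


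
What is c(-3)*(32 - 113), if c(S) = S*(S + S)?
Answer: -1458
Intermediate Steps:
c(S) = 2*S² (c(S) = S*(2*S) = 2*S²)
c(-3)*(32 - 113) = (2*(-3)²)*(32 - 113) = (2*9)*(-81) = 18*(-81) = -1458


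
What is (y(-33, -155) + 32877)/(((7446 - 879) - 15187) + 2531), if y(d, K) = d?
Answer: -32844/6089 ≈ -5.3940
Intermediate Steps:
(y(-33, -155) + 32877)/(((7446 - 879) - 15187) + 2531) = (-33 + 32877)/(((7446 - 879) - 15187) + 2531) = 32844/((6567 - 15187) + 2531) = 32844/(-8620 + 2531) = 32844/(-6089) = 32844*(-1/6089) = -32844/6089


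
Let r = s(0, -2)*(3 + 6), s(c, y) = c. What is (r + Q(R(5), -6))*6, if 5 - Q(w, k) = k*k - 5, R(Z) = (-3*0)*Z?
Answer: -156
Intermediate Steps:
R(Z) = 0 (R(Z) = 0*Z = 0)
Q(w, k) = 10 - k**2 (Q(w, k) = 5 - (k*k - 5) = 5 - (k**2 - 5) = 5 - (-5 + k**2) = 5 + (5 - k**2) = 10 - k**2)
r = 0 (r = 0*(3 + 6) = 0*9 = 0)
(r + Q(R(5), -6))*6 = (0 + (10 - 1*(-6)**2))*6 = (0 + (10 - 1*36))*6 = (0 + (10 - 36))*6 = (0 - 26)*6 = -26*6 = -156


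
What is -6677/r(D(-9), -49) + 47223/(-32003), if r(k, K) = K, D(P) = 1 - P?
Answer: 211370104/1568147 ≈ 134.79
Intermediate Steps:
-6677/r(D(-9), -49) + 47223/(-32003) = -6677/(-49) + 47223/(-32003) = -6677*(-1/49) + 47223*(-1/32003) = 6677/49 - 47223/32003 = 211370104/1568147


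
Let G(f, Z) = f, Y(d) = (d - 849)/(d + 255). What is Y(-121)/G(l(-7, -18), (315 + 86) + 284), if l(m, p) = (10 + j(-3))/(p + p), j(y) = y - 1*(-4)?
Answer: 17460/737 ≈ 23.691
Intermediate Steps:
j(y) = 4 + y (j(y) = y + 4 = 4 + y)
Y(d) = (-849 + d)/(255 + d)
l(m, p) = 11/(2*p) (l(m, p) = (10 + (4 - 3))/(p + p) = (10 + 1)/((2*p)) = 11*(1/(2*p)) = 11/(2*p))
Y(-121)/G(l(-7, -18), (315 + 86) + 284) = ((-849 - 121)/(255 - 121))/(((11/2)/(-18))) = (-970/134)/(((11/2)*(-1/18))) = ((1/134)*(-970))/(-11/36) = -485/67*(-36/11) = 17460/737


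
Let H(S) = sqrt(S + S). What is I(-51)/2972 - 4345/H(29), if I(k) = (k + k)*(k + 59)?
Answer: -204/743 - 4345*sqrt(58)/58 ≈ -570.80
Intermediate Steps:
H(S) = sqrt(2)*sqrt(S) (H(S) = sqrt(2*S) = sqrt(2)*sqrt(S))
I(k) = 2*k*(59 + k) (I(k) = (2*k)*(59 + k) = 2*k*(59 + k))
I(-51)/2972 - 4345/H(29) = (2*(-51)*(59 - 51))/2972 - 4345*sqrt(58)/58 = (2*(-51)*8)*(1/2972) - 4345*sqrt(58)/58 = -816*1/2972 - 4345*sqrt(58)/58 = -204/743 - 4345*sqrt(58)/58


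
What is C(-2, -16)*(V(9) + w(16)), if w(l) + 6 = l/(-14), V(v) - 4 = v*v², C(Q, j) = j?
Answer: -81296/7 ≈ -11614.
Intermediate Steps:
V(v) = 4 + v³ (V(v) = 4 + v*v² = 4 + v³)
w(l) = -6 - l/14 (w(l) = -6 + l/(-14) = -6 + l*(-1/14) = -6 - l/14)
C(-2, -16)*(V(9) + w(16)) = -16*((4 + 9³) + (-6 - 1/14*16)) = -16*((4 + 729) + (-6 - 8/7)) = -16*(733 - 50/7) = -16*5081/7 = -81296/7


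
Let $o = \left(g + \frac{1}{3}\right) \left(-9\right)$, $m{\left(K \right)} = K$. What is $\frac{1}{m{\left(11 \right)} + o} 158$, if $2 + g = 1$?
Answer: $\frac{158}{17} \approx 9.2941$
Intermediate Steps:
$g = -1$ ($g = -2 + 1 = -1$)
$o = 6$ ($o = \left(-1 + \frac{1}{3}\right) \left(-9\right) = \left(- \frac{2}{3}\right) \left(-9\right) = 6$)
$\frac{1}{m{\left(11 \right)} + o} 158 = \frac{1}{11 + 6} \cdot 158 = \frac{1}{17} \cdot 158 = \frac{158}{17}$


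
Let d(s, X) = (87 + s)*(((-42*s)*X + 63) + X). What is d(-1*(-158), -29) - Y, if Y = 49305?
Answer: 47107805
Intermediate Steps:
d(s, X) = (87 + s)*(63 + X - 42*X*s) (d(s, X) = (87 + s)*((-42*X*s + 63) + X) = (87 + s)*((63 - 42*X*s) + X) = (87 + s)*(63 + X - 42*X*s))
d(-1*(-158), -29) - Y = (5481 + 63*(-1*(-158)) + 87*(-29) - 3653*(-29)*(-1*(-158)) - 42*(-29)*(-1*(-158))²) - 1*49305 = (5481 + 63*158 - 2523 - 3653*(-29)*158 - 42*(-29)*158²) - 49305 = (5481 + 9954 - 2523 + 16738046 - 42*(-29)*24964) - 49305 = (5481 + 9954 - 2523 + 16738046 + 30406152) - 49305 = 47157110 - 49305 = 47107805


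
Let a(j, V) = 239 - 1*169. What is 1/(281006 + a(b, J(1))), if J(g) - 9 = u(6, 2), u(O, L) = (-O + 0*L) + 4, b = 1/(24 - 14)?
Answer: 1/281076 ≈ 3.5578e-6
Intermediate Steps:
b = ⅒ (b = 1/10 = 1*(⅒) = ⅒ ≈ 0.10000)
u(O, L) = 4 - O (u(O, L) = (-O + 0) + 4 = -O + 4 = 4 - O)
J(g) = 7 (J(g) = 9 + (4 - 1*6) = 9 + (4 - 6) = 9 - 2 = 7)
a(j, V) = 70 (a(j, V) = 239 - 169 = 70)
1/(281006 + a(b, J(1))) = 1/(281006 + 70) = 1/281076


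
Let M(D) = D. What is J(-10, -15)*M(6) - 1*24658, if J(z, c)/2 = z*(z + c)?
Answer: -21658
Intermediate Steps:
J(z, c) = 2*z*(c + z) (J(z, c) = 2*(z*(z + c)) = 2*(z*(c + z)) = 2*z*(c + z))
J(-10, -15)*M(6) - 1*24658 = (2*(-10)*(-15 - 10))*6 - 1*24658 = (2*(-10)*(-25))*6 - 24658 = 500*6 - 24658 = 3000 - 24658 = -21658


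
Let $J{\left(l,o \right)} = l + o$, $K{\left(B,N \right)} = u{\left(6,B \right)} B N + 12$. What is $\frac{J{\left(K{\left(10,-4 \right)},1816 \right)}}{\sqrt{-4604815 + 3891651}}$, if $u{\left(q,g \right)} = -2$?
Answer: $- \frac{954 i \sqrt{178291}}{178291} \approx - 2.2593 i$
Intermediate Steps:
$K{\left(B,N \right)} = 12 - 2 B N$ ($K{\left(B,N \right)} = - 2 B N + 12 = 12 - 2 B N$)
$\frac{J{\left(K{\left(10,-4 \right)},1816 \right)}}{\sqrt{-4604815 + 3891651}} = \frac{\left(12 - 20 \left(-4\right)\right) + 1816}{\sqrt{-4604815 + 3891651}} = \frac{\left(12 + 80\right) + 1816}{\sqrt{-713164}} = \frac{92 + 1816}{2 i \sqrt{178291}} = 1908 \left(- \frac{i \sqrt{178291}}{356582}\right) = - \frac{954 i \sqrt{178291}}{178291}$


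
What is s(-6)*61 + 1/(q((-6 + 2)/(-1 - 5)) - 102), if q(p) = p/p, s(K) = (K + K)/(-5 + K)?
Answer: 73921/1111 ≈ 66.536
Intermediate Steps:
s(K) = 2*K/(-5 + K) (s(K) = (2*K)/(-5 + K) = 2*K/(-5 + K))
q(p) = 1
s(-6)*61 + 1/(q((-6 + 2)/(-1 - 5)) - 102) = (2*(-6)/(-5 - 6))*61 + 1/(1 - 102) = (2*(-6)/(-11))*61 + 1/(-101) = (2*(-6)*(-1/11))*61 - 1/101 = (12/11)*61 - 1/101 = 732/11 - 1/101 = 73921/1111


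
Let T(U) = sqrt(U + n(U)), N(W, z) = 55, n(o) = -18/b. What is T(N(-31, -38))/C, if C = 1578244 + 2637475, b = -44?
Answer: sqrt(26818)/92745818 ≈ 1.7657e-6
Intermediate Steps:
n(o) = 9/22 (n(o) = -18/(-44) = -18*(-1/44) = 9/22)
T(U) = sqrt(9/22 + U) (T(U) = sqrt(U + 9/22) = sqrt(9/22 + U))
C = 4215719
T(N(-31, -38))/C = (sqrt(198 + 484*55)/22)/4215719 = (sqrt(198 + 26620)/22)*(1/4215719) = (sqrt(26818)/22)*(1/4215719) = sqrt(26818)/92745818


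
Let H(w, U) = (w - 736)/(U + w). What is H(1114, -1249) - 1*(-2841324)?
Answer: 14206606/5 ≈ 2.8413e+6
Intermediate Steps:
H(w, U) = (-736 + w)/(U + w)
H(1114, -1249) - 1*(-2841324) = (-736 + 1114)/(-1249 + 1114) - 1*(-2841324) = 378/(-135) + 2841324 = -1/135*378 + 2841324 = -14/5 + 2841324 = 14206606/5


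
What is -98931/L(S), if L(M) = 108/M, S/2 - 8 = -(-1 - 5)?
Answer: -230839/9 ≈ -25649.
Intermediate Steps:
S = 28 (S = 16 + 2*(-(-1 - 5)) = 16 + 2*(-1*(-6)) = 16 + 2*6 = 16 + 12 = 28)
-98931/L(S) = -98931/(108/28) = -98931/(108*(1/28)) = -98931/27/7 = -98931*7/27 = -230839/9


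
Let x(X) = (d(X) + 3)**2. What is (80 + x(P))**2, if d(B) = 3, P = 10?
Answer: 13456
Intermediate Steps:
x(X) = 36 (x(X) = (3 + 3)**2 = 6**2 = 36)
(80 + x(P))**2 = (80 + 36)**2 = 116**2 = 13456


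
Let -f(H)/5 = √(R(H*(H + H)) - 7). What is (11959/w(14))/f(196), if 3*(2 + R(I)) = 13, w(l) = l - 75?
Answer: -11959*I*√42/4270 ≈ -18.151*I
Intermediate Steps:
w(l) = -75 + l
R(I) = 7/3 (R(I) = -2 + (⅓)*13 = -2 + 13/3 = 7/3)
f(H) = -5*I*√42/3 (f(H) = -5*√(7/3 - 7) = -5*I*√42/3)
(11959/w(14))/f(196) = (11959/(-75 + 14))/((-5*I*√42/3)) = (11959/(-61))*(I*√42/70) = (11959*(-1/61))*(I*√42/70) = -11959*I*√42/4270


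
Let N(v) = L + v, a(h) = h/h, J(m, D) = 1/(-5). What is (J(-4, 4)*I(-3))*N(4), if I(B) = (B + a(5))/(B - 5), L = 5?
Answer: -9/20 ≈ -0.45000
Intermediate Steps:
J(m, D) = -⅕
a(h) = 1
I(B) = (1 + B)/(-5 + B) (I(B) = (B + 1)/(B - 5) = (1 + B)/(-5 + B))
N(v) = 5 + v
(J(-4, 4)*I(-3))*N(4) = (-(1 - 3)/(5*(-5 - 3)))*(5 + 4) = -(-2)/(5*(-8))*9 = -(-1)*(-2)/40*9 = -⅕*¼*9 = -1/20*9 = -9/20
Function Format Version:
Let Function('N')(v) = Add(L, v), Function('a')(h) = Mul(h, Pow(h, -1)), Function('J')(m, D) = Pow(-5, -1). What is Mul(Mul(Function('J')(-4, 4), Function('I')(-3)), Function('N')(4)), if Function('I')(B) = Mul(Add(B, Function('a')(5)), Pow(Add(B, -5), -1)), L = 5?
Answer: Rational(-9, 20) ≈ -0.45000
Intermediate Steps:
Function('J')(m, D) = Rational(-1, 5)
Function('a')(h) = 1
Function('I')(B) = Mul(Pow(Add(-5, B), -1), Add(1, B)) (Function('I')(B) = Mul(Add(B, 1), Pow(Add(B, -5), -1)) = Mul(Add(1, B), Pow(Add(-5, B), -1)) = Mul(Pow(Add(-5, B), -1), Add(1, B)))
Function('N')(v) = Add(5, v)
Mul(Mul(Function('J')(-4, 4), Function('I')(-3)), Function('N')(4)) = Mul(Mul(Rational(-1, 5), Mul(Pow(Add(-5, -3), -1), Add(1, -3))), Add(5, 4)) = Mul(Mul(Rational(-1, 5), Mul(Pow(-8, -1), -2)), 9) = Mul(Mul(Rational(-1, 5), Mul(Rational(-1, 8), -2)), 9) = Mul(Mul(Rational(-1, 5), Rational(1, 4)), 9) = Mul(Rational(-1, 20), 9) = Rational(-9, 20)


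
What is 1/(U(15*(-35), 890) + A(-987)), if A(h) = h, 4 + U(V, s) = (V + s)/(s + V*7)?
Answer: -557/552060 ≈ -0.0010089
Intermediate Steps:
U(V, s) = -4 + (V + s)/(s + 7*V) (U(V, s) = -4 + (V + s)/(s + V*7) = -4 + (V + s)/(s + 7*V))
1/(U(15*(-35), 890) + A(-987)) = 1/(3*(-1*890 - 135*(-35))/(890 + 7*(15*(-35))) - 987) = 1/(3*(-890 - 9*(-525))/(890 + 7*(-525)) - 987) = 1/(3*(-890 + 4725)/(890 - 3675) - 987) = 1/(3*3835/(-2785) - 987) = 1/(3*(-1/2785)*3835 - 987) = 1/(-2301/557 - 987) = 1/(-552060/557) = -557/552060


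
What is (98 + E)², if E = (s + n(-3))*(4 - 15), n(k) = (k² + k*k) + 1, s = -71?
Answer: 448900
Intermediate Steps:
n(k) = 1 + 2*k² (n(k) = (k² + k²) + 1 = 2*k² + 1 = 1 + 2*k²)
E = 572 (E = (-71 + (1 + 2*(-3)²))*(4 - 15) = (-71 + (1 + 2*9))*(-11) = (-71 + (1 + 18))*(-11) = (-71 + 19)*(-11) = -52*(-11) = 572)
(98 + E)² = (98 + 572)² = 670² = 448900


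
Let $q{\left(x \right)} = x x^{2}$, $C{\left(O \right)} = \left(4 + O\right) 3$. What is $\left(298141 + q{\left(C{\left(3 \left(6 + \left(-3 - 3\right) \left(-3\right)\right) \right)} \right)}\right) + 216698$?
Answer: $12367191$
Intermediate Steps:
$C{\left(O \right)} = 12 + 3 O$
$q{\left(x \right)} = x^{3}$
$\left(298141 + q{\left(C{\left(3 \left(6 + \left(-3 - 3\right) \left(-3\right)\right) \right)} \right)}\right) + 216698 = \left(298141 + \left(12 + 3 \cdot 3 \left(6 + \left(-3 - 3\right) \left(-3\right)\right)\right)^{3}\right) + 216698 = \left(298141 + \left(12 + 3 \cdot 3 \left(6 - -18\right)\right)^{3}\right) + 216698 = \left(298141 + \left(12 + 3 \cdot 3 \left(6 + 18\right)\right)^{3}\right) + 216698 = \left(298141 + \left(12 + 3 \cdot 3 \cdot 24\right)^{3}\right) + 216698 = \left(298141 + \left(12 + 3 \cdot 72\right)^{3}\right) + 216698 = \left(298141 + \left(12 + 216\right)^{3}\right) + 216698 = \left(298141 + 228^{3}\right) + 216698 = \left(298141 + 11852352\right) + 216698 = 12150493 + 216698 = 12367191$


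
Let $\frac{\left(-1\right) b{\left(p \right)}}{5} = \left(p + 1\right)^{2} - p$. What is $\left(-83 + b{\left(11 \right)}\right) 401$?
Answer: $-299948$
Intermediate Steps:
$b{\left(p \right)} = - 5 \left(1 + p\right)^{2} + 5 p$ ($b{\left(p \right)} = - 5 \left(\left(p + 1\right)^{2} - p\right) = - 5 \left(\left(1 + p\right)^{2} - p\right) = - 5 \left(1 + p\right)^{2} + 5 p$)
$\left(-83 + b{\left(11 \right)}\right) 401 = \left(-83 + \left(- 5 \left(1 + 11\right)^{2} + 5 \cdot 11\right)\right) 401 = \left(-83 + \left(- 5 \cdot 12^{2} + 55\right)\right) 401 = \left(-83 + \left(\left(-5\right) 144 + 55\right)\right) 401 = \left(-83 + \left(-720 + 55\right)\right) 401 = \left(-83 - 665\right) 401 = \left(-748\right) 401 = -299948$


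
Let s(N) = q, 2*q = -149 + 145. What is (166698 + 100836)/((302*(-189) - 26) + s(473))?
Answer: -133767/28553 ≈ -4.6849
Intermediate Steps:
q = -2 (q = (-149 + 145)/2 = (1/2)*(-4) = -2)
s(N) = -2
(166698 + 100836)/((302*(-189) - 26) + s(473)) = (166698 + 100836)/((302*(-189) - 26) - 2) = 267534/((-57078 - 26) - 2) = 267534/(-57104 - 2) = 267534/(-57106) = 267534*(-1/57106) = -133767/28553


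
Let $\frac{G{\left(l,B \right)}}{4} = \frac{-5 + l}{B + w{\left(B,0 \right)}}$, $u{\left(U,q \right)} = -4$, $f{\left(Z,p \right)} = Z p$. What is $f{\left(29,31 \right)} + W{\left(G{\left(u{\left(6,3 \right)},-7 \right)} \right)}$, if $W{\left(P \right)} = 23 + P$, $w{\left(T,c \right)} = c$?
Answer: $\frac{6490}{7} \approx 927.14$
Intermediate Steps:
$G{\left(l,B \right)} = \frac{4 \left(-5 + l\right)}{B}$ ($G{\left(l,B \right)} = 4 \frac{-5 + l}{B + 0} = 4 \frac{-5 + l}{B} = \frac{4 \left(-5 + l\right)}{B}$)
$f{\left(29,31 \right)} + W{\left(G{\left(u{\left(6,3 \right)},-7 \right)} \right)} = 29 \cdot 31 + \left(23 + \frac{4 \left(-5 - 4\right)}{-7}\right) = 899 + \left(23 + 4 \left(- \frac{1}{7}\right) \left(-9\right)\right) = 899 + \left(23 + \frac{36}{7}\right) = 899 + \frac{197}{7} = \frac{6490}{7}$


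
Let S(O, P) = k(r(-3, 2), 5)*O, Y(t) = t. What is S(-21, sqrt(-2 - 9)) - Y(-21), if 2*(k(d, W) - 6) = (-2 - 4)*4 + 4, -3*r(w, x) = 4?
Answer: 105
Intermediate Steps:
r(w, x) = -4/3 (r(w, x) = -1/3*4 = -4/3)
k(d, W) = -4 (k(d, W) = 6 + ((-2 - 4)*4 + 4)/2 = 6 + (-6*4 + 4)/2 = 6 + (-24 + 4)/2 = 6 + (1/2)*(-20) = 6 - 10 = -4)
S(O, P) = -4*O
S(-21, sqrt(-2 - 9)) - Y(-21) = -4*(-21) - 1*(-21) = 84 + 21 = 105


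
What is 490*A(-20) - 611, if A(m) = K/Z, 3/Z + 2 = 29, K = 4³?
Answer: 281629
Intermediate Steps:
K = 64
Z = ⅑ (Z = 3/(-2 + 29) = 3/27 = 3*(1/27) = ⅑ ≈ 0.11111)
A(m) = 576 (A(m) = 64/(⅑) = 64*9 = 576)
490*A(-20) - 611 = 490*576 - 611 = 282240 - 611 = 281629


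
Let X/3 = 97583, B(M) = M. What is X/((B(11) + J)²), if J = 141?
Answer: 292749/23104 ≈ 12.671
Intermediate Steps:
X = 292749 (X = 3*97583 = 292749)
X/((B(11) + J)²) = 292749/((11 + 141)²) = 292749/(152²) = 292749/23104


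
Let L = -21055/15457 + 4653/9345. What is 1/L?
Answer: -48148555/41612518 ≈ -1.1571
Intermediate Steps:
L = -41612518/48148555 (L = -21055*1/15457 + 4653*(1/9345) = -21055/15457 + 1551/3115 = -41612518/48148555 ≈ -0.86425)
1/L = 1/(-41612518/48148555) = -48148555/41612518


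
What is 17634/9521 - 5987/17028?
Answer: 243269525/162123588 ≈ 1.5005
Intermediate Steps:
17634/9521 - 5987/17028 = 243269525/162123588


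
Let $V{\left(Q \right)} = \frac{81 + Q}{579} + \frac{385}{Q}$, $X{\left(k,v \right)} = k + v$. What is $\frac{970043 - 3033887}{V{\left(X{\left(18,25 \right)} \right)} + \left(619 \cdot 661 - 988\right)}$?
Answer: $- \frac{25691762034}{5081230817} \approx -5.0562$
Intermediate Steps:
$V{\left(Q \right)} = \frac{27}{193} + \frac{385}{Q} + \frac{Q}{579}$ ($V{\left(Q \right)} = \left(81 + Q\right) \frac{1}{579} + \frac{385}{Q} = \left(\frac{27}{193} + \frac{Q}{579}\right) + \frac{385}{Q} = \frac{27}{193} + \frac{385}{Q} + \frac{Q}{579}$)
$\frac{970043 - 3033887}{V{\left(X{\left(18,25 \right)} \right)} + \left(619 \cdot 661 - 988\right)} = \frac{970043 - 3033887}{\frac{222915 + \left(18 + 25\right) \left(81 + \left(18 + 25\right)\right)}{579 \left(18 + 25\right)} + \left(619 \cdot 661 - 988\right)} = - \frac{2063844}{\frac{222915 + 43 \left(81 + 43\right)}{579 \cdot 43} + \left(409159 - 988\right)} = - \frac{2063844}{\frac{1}{579} \cdot \frac{1}{43} \left(222915 + 43 \cdot 124\right) + 408171} = - \frac{2063844}{\frac{1}{579} \cdot \frac{1}{43} \left(222915 + 5332\right) + 408171} = - \frac{2063844}{\frac{1}{579} \cdot \frac{1}{43} \cdot 228247 + 408171} = - \frac{2063844}{\frac{228247}{24897} + 408171} = - \frac{2063844}{\frac{10162461634}{24897}} = \left(-2063844\right) \frac{24897}{10162461634} = - \frac{25691762034}{5081230817}$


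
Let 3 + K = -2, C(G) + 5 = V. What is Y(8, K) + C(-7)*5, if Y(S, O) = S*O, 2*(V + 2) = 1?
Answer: -145/2 ≈ -72.500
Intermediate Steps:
V = -3/2 (V = -2 + (½)*1 = -2 + ½ = -3/2 ≈ -1.5000)
C(G) = -13/2 (C(G) = -5 - 3/2 = -13/2)
K = -5 (K = -3 - 2 = -5)
Y(S, O) = O*S
Y(8, K) + C(-7)*5 = -5*8 - 13/2*5 = -40 - 65/2 = -145/2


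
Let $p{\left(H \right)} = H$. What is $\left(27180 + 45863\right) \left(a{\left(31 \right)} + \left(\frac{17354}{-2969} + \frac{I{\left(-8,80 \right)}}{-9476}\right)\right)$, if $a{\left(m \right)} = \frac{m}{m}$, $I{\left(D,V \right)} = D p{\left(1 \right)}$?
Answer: $- \frac{2488730372461}{7033561} \approx -3.5384 \cdot 10^{5}$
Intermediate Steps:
$I{\left(D,V \right)} = D$ ($I{\left(D,V \right)} = D 1 = D$)
$a{\left(m \right)} = 1$
$\left(27180 + 45863\right) \left(a{\left(31 \right)} + \left(\frac{17354}{-2969} + \frac{I{\left(-8,80 \right)}}{-9476}\right)\right) = \left(27180 + 45863\right) \left(1 + \left(\frac{17354}{-2969} - \frac{8}{-9476}\right)\right) = 73043 \left(1 + \left(17354 \left(- \frac{1}{2969}\right) - - \frac{2}{2369}\right)\right) = 73043 \left(1 + \left(- \frac{17354}{2969} + \frac{2}{2369}\right)\right) = 73043 \left(1 - \frac{41105688}{7033561}\right) = 73043 \left(- \frac{34072127}{7033561}\right) = - \frac{2488730372461}{7033561}$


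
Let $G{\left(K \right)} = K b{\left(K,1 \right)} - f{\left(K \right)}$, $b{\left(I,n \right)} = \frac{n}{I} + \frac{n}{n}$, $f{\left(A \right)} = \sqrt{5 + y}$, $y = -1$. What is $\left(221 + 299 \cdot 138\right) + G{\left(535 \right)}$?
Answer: $42017$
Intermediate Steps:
$f{\left(A \right)} = 2$ ($f{\left(A \right)} = \sqrt{5 - 1} = \sqrt{4} = 2$)
$b{\left(I,n \right)} = 1 + \frac{n}{I}$ ($b{\left(I,n \right)} = \frac{n}{I} + 1 = 1 + \frac{n}{I}$)
$G{\left(K \right)} = -1 + K$ ($G{\left(K \right)} = K \frac{K + 1}{K} - 2 = K \frac{1 + K}{K} - 2 = \left(1 + K\right) - 2 = -1 + K$)
$\left(221 + 299 \cdot 138\right) + G{\left(535 \right)} = \left(221 + 299 \cdot 138\right) + \left(-1 + 535\right) = \left(221 + 41262\right) + 534 = 41483 + 534 = 42017$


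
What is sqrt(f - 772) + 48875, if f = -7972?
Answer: 48875 + 2*I*sqrt(2186) ≈ 48875.0 + 93.509*I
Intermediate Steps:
sqrt(f - 772) + 48875 = sqrt(-7972 - 772) + 48875 = sqrt(-8744) + 48875 = 2*I*sqrt(2186) + 48875 = 48875 + 2*I*sqrt(2186)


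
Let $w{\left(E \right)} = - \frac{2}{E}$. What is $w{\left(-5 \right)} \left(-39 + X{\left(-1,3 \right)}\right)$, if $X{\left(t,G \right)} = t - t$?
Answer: $- \frac{78}{5} \approx -15.6$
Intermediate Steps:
$X{\left(t,G \right)} = 0$
$w{\left(-5 \right)} \left(-39 + X{\left(-1,3 \right)}\right) = - \frac{2}{-5} \left(-39 + 0\right) = \left(-2\right) \left(- \frac{1}{5}\right) \left(-39\right) = \frac{2}{5} \left(-39\right) = - \frac{78}{5}$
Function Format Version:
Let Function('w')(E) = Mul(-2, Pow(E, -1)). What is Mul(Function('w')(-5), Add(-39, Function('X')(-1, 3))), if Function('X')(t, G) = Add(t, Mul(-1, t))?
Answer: Rational(-78, 5) ≈ -15.600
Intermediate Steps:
Function('X')(t, G) = 0
Mul(Function('w')(-5), Add(-39, Function('X')(-1, 3))) = Mul(Mul(-2, Pow(-5, -1)), Add(-39, 0)) = Mul(Mul(-2, Rational(-1, 5)), -39) = Mul(Rational(2, 5), -39) = Rational(-78, 5)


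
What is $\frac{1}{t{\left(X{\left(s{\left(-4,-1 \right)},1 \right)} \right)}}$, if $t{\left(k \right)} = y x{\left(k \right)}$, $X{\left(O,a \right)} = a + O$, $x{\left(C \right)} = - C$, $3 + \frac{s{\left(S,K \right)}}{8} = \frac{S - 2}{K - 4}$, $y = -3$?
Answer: $- \frac{5}{201} \approx -0.024876$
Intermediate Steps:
$s{\left(S,K \right)} = -24 + \frac{8 \left(-2 + S\right)}{-4 + K}$ ($s{\left(S,K \right)} = -24 + 8 \frac{S - 2}{K - 4} = -24 + 8 \frac{-2 + S}{-4 + K} = -24 + \frac{8 \left(-2 + S\right)}{-4 + K}$)
$X{\left(O,a \right)} = O + a$
$t{\left(k \right)} = 3 k$ ($t{\left(k \right)} = - 3 \left(- k\right) = 3 k$)
$\frac{1}{t{\left(X{\left(s{\left(-4,-1 \right)},1 \right)} \right)}} = \frac{1}{3 \left(\frac{8 \left(10 - 4 - -3\right)}{-4 - 1} + 1\right)} = \frac{1}{3 \left(\frac{8 \left(10 - 4 + 3\right)}{-5} + 1\right)} = \frac{1}{3 \left(8 \left(- \frac{1}{5}\right) 9 + 1\right)} = \frac{1}{3 \left(- \frac{72}{5} + 1\right)} = \frac{1}{3 \left(- \frac{67}{5}\right)} = \frac{1}{- \frac{201}{5}} = - \frac{5}{201}$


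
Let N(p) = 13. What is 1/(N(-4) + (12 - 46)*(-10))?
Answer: 1/353 ≈ 0.0028329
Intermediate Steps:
1/(N(-4) + (12 - 46)*(-10)) = 1/(13 + (12 - 46)*(-10)) = 1/(13 - 34*(-10)) = 1/(13 + 340) = 1/353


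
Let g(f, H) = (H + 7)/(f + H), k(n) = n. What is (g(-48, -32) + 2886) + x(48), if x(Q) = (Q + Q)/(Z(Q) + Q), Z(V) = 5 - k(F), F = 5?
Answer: 46213/16 ≈ 2888.3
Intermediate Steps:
Z(V) = 0 (Z(V) = 5 - 1*5 = 5 - 5 = 0)
x(Q) = 2 (x(Q) = (Q + Q)/(0 + Q) = (2*Q)/Q = 2)
g(f, H) = (7 + H)/(H + f)
(g(-48, -32) + 2886) + x(48) = ((7 - 32)/(-32 - 48) + 2886) + 2 = (-25/(-80) + 2886) + 2 = (-1/80*(-25) + 2886) + 2 = (5/16 + 2886) + 2 = 46181/16 + 2 = 46213/16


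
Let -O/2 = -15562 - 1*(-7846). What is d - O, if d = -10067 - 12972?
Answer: -38471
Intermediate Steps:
d = -23039
O = 15432 (O = -2*(-15562 - 1*(-7846)) = -2*(-15562 + 7846) = -2*(-7716) = 15432)
d - O = -23039 - 1*15432 = -23039 - 15432 = -38471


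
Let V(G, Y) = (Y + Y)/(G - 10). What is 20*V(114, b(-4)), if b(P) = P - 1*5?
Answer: -45/13 ≈ -3.4615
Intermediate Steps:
b(P) = -5 + P (b(P) = P - 5 = -5 + P)
V(G, Y) = 2*Y/(-10 + G) (V(G, Y) = (2*Y)/(-10 + G) = 2*Y/(-10 + G))
20*V(114, b(-4)) = 20*(2*(-5 - 4)/(-10 + 114)) = 20*(2*(-9)/104) = 20*(2*(-9)*(1/104)) = 20*(-9/52) = -45/13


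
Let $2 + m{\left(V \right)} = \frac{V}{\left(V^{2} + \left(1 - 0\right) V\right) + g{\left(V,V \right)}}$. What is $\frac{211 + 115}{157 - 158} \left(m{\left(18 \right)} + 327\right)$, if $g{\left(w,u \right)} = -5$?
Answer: $- \frac{35711018}{337} \approx -1.0597 \cdot 10^{5}$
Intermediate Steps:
$m{\left(V \right)} = -2 + \frac{V}{-5 + V + V^{2}}$ ($m{\left(V \right)} = -2 + \frac{V}{\left(V^{2} + \left(1 - 0\right) V\right) - 5} = -2 + \frac{V}{\left(V^{2} + \left(1 + 0\right) V\right) - 5} = -2 + \frac{V}{\left(V^{2} + 1 V\right) - 5} = -2 + \frac{V}{\left(V^{2} + V\right) - 5} = -2 + \frac{V}{\left(V + V^{2}\right) - 5} = -2 + \frac{V}{-5 + V + V^{2}}$)
$\frac{211 + 115}{157 - 158} \left(m{\left(18 \right)} + 327\right) = \frac{211 + 115}{157 - 158} \left(\frac{10 - 18 - 2 \cdot 18^{2}}{-5 + 18 + 18^{2}} + 327\right) = \frac{326}{-1} \left(\frac{10 - 18 - 648}{-5 + 18 + 324} + 327\right) = 326 \left(-1\right) \left(\frac{10 - 18 - 648}{337} + 327\right) = - 326 \left(\frac{1}{337} \left(-656\right) + 327\right) = - 326 \left(- \frac{656}{337} + 327\right) = \left(-326\right) \frac{109543}{337} = - \frac{35711018}{337}$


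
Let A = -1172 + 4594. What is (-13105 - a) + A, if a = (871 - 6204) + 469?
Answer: -4819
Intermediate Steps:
A = 3422
a = -4864 (a = -5333 + 469 = -4864)
(-13105 - a) + A = (-13105 - 1*(-4864)) + 3422 = (-13105 + 4864) + 3422 = -8241 + 3422 = -4819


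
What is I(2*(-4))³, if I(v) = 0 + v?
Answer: -512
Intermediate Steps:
I(v) = v
I(2*(-4))³ = (2*(-4))³ = (-8)³ = -512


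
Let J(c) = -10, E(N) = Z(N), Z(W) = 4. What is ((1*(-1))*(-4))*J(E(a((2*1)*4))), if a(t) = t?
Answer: -40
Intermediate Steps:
E(N) = 4
((1*(-1))*(-4))*J(E(a((2*1)*4))) = ((1*(-1))*(-4))*(-10) = -1*(-4)*(-10) = 4*(-10) = -40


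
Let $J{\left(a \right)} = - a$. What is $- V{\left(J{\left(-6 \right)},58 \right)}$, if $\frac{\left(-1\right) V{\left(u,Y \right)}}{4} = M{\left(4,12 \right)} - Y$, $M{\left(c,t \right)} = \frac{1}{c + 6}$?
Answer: $- \frac{1158}{5} \approx -231.6$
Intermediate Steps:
$M{\left(c,t \right)} = \frac{1}{6 + c}$
$V{\left(u,Y \right)} = - \frac{2}{5} + 4 Y$ ($V{\left(u,Y \right)} = - 4 \left(\frac{1}{6 + 4} - Y\right) = - 4 \left(\frac{1}{10} - Y\right) = - \frac{2}{5} + 4 Y$)
$- V{\left(J{\left(-6 \right)},58 \right)} = - (- \frac{2}{5} + 4 \cdot 58) = - (- \frac{2}{5} + 232) = \left(-1\right) \frac{1158}{5} = - \frac{1158}{5}$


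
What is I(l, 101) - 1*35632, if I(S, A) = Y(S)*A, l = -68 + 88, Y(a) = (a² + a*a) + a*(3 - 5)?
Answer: 41128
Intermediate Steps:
Y(a) = -2*a + 2*a² (Y(a) = (a² + a²) + a*(-2) = 2*a² - 2*a = -2*a + 2*a²)
l = 20
I(S, A) = 2*A*S*(-1 + S) (I(S, A) = (2*S*(-1 + S))*A = 2*A*S*(-1 + S))
I(l, 101) - 1*35632 = 2*101*20*(-1 + 20) - 1*35632 = 2*101*20*19 - 35632 = 76760 - 35632 = 41128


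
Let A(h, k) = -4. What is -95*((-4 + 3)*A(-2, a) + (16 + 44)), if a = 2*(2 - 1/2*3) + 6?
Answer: -6080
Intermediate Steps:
a = 7 (a = 2*(2 - 1*½*3) + 6 = 2*(2 - ½*3) + 6 = 2*(2 - 3/2) + 6 = 2*(½) + 6 = 1 + 6 = 7)
-95*((-4 + 3)*A(-2, a) + (16 + 44)) = -95*((-4 + 3)*(-4) + (16 + 44)) = -95*(-1*(-4) + 60) = -95*(4 + 60) = -95*64 = -6080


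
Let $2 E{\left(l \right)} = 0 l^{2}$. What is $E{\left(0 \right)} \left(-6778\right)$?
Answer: $0$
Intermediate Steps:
$E{\left(l \right)} = 0$ ($E{\left(l \right)} = \frac{0 l^{2}}{2} = \frac{1}{2} \cdot 0 = 0$)
$E{\left(0 \right)} \left(-6778\right) = 0 \left(-6778\right) = 0$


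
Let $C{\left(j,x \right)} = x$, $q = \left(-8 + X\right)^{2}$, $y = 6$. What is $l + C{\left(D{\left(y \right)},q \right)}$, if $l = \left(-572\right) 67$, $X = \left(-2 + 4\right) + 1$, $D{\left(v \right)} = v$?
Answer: $-38299$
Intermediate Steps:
$X = 3$ ($X = 2 + 1 = 3$)
$q = 25$ ($q = \left(-8 + 3\right)^{2} = \left(-5\right)^{2} = 25$)
$l = -38324$
$l + C{\left(D{\left(y \right)},q \right)} = -38324 + 25 = -38299$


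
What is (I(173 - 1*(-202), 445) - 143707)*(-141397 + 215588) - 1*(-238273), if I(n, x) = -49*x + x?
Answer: -12246247524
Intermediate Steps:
I(n, x) = -48*x
(I(173 - 1*(-202), 445) - 143707)*(-141397 + 215588) - 1*(-238273) = (-48*445 - 143707)*(-141397 + 215588) - 1*(-238273) = (-21360 - 143707)*74191 + 238273 = -165067*74191 + 238273 = -12246485797 + 238273 = -12246247524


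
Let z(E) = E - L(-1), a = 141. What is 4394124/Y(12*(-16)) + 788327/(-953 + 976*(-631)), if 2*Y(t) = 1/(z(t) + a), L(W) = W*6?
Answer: -243930171516767/616809 ≈ -3.9547e+8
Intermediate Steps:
L(W) = 6*W
z(E) = 6 + E (z(E) = E - 6*(-1) = E - 1*(-6) = E + 6 = 6 + E)
Y(t) = 1/(2*(147 + t)) (Y(t) = 1/(2*((6 + t) + 141)) = 1/(2*(147 + t)))
4394124/Y(12*(-16)) + 788327/(-953 + 976*(-631)) = 4394124/((1/(2*(147 + 12*(-16))))) + 788327/(-953 + 976*(-631)) = 4394124/((1/(2*(147 - 192)))) + 788327/(-953 - 615856) = 4394124/(((½)/(-45))) + 788327/(-616809) = 4394124/(((½)*(-1/45))) + 788327*(-1/616809) = 4394124/(-1/90) - 788327/616809 = 4394124*(-90) - 788327/616809 = -395471160 - 788327/616809 = -243930171516767/616809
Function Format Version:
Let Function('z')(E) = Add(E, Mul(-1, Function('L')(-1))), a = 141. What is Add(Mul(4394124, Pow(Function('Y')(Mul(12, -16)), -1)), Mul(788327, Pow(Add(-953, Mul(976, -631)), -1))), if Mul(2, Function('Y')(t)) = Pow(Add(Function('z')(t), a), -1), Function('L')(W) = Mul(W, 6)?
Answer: Rational(-243930171516767, 616809) ≈ -3.9547e+8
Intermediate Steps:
Function('L')(W) = Mul(6, W)
Function('z')(E) = Add(6, E) (Function('z')(E) = Add(E, Mul(-1, Mul(6, -1))) = Add(E, Mul(-1, -6)) = Add(E, 6) = Add(6, E))
Function('Y')(t) = Mul(Rational(1, 2), Pow(Add(147, t), -1)) (Function('Y')(t) = Mul(Rational(1, 2), Pow(Add(Add(6, t), 141), -1)) = Mul(Rational(1, 2), Pow(Add(147, t), -1)))
Add(Mul(4394124, Pow(Function('Y')(Mul(12, -16)), -1)), Mul(788327, Pow(Add(-953, Mul(976, -631)), -1))) = Add(Mul(4394124, Pow(Mul(Rational(1, 2), Pow(Add(147, Mul(12, -16)), -1)), -1)), Mul(788327, Pow(Add(-953, Mul(976, -631)), -1))) = Add(Mul(4394124, Pow(Mul(Rational(1, 2), Pow(Add(147, -192), -1)), -1)), Mul(788327, Pow(Add(-953, -615856), -1))) = Add(Mul(4394124, Pow(Mul(Rational(1, 2), Pow(-45, -1)), -1)), Mul(788327, Pow(-616809, -1))) = Add(Mul(4394124, Pow(Mul(Rational(1, 2), Rational(-1, 45)), -1)), Mul(788327, Rational(-1, 616809))) = Add(Mul(4394124, Pow(Rational(-1, 90), -1)), Rational(-788327, 616809)) = Add(Mul(4394124, -90), Rational(-788327, 616809)) = Add(-395471160, Rational(-788327, 616809)) = Rational(-243930171516767, 616809)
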